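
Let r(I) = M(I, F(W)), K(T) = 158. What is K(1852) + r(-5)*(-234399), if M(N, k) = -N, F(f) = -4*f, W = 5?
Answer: -1171837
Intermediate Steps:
r(I) = -I
K(1852) + r(-5)*(-234399) = 158 - 1*(-5)*(-234399) = 158 + 5*(-234399) = 158 - 1171995 = -1171837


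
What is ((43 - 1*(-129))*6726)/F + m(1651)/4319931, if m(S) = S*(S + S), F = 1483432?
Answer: 1635586009237/801040485399 ≈ 2.0418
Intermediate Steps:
m(S) = 2*S**2 (m(S) = S*(2*S) = 2*S**2)
((43 - 1*(-129))*6726)/F + m(1651)/4319931 = ((43 - 1*(-129))*6726)/1483432 + (2*1651**2)/4319931 = ((43 + 129)*6726)*(1/1483432) + (2*2725801)*(1/4319931) = (172*6726)*(1/1483432) + 5451602*(1/4319931) = 1156872*(1/1483432) + 5451602/4319931 = 144609/185429 + 5451602/4319931 = 1635586009237/801040485399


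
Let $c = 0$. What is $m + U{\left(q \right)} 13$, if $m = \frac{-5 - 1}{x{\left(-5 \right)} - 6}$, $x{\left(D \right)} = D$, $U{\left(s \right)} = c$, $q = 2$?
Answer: $\frac{6}{11} \approx 0.54545$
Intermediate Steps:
$U{\left(s \right)} = 0$
$m = \frac{6}{11}$ ($m = \frac{-5 - 1}{-5 - 6} = - \frac{6}{-11} = \left(-6\right) \left(- \frac{1}{11}\right) = \frac{6}{11} \approx 0.54545$)
$m + U{\left(q \right)} 13 = \frac{6}{11} + 0 \cdot 13 = \frac{6}{11} + 0 = \frac{6}{11}$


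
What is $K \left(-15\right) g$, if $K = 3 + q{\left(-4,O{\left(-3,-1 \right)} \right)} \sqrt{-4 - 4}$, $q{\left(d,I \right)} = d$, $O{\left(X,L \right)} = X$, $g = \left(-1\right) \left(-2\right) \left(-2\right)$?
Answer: $180 - 480 i \sqrt{2} \approx 180.0 - 678.82 i$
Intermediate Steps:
$g = -4$ ($g = 2 \left(-2\right) = -4$)
$K = 3 - 8 i \sqrt{2}$ ($K = 3 - 4 \sqrt{-4 - 4} = 3 - 4 \sqrt{-8} = 3 - 4 \cdot 2 i \sqrt{2} = 3 - 8 i \sqrt{2} \approx 3.0 - 11.314 i$)
$K \left(-15\right) g = \left(3 - 8 i \sqrt{2}\right) \left(-15\right) \left(-4\right) = \left(-45 + 120 i \sqrt{2}\right) \left(-4\right) = 180 - 480 i \sqrt{2}$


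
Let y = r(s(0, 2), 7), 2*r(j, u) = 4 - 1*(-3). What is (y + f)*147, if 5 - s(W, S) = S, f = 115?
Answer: 34839/2 ≈ 17420.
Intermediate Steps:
s(W, S) = 5 - S
r(j, u) = 7/2 (r(j, u) = (4 - 1*(-3))/2 = (4 + 3)/2 = (½)*7 = 7/2)
y = 7/2 ≈ 3.5000
(y + f)*147 = (7/2 + 115)*147 = (237/2)*147 = 34839/2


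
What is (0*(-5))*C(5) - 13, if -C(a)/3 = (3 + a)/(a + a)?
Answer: -13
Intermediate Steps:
C(a) = -3*(3 + a)/(2*a) (C(a) = -3*(3 + a)/(a + a) = -3*(3 + a)/(2*a))
(0*(-5))*C(5) - 13 = (0*(-5))*((3/2)*(-3 - 1*5)/5) - 13 = 0*((3/2)*(⅕)*(-3 - 5)) - 13 = 0*((3/2)*(⅕)*(-8)) - 13 = 0*(-12/5) - 13 = 0 - 13 = -13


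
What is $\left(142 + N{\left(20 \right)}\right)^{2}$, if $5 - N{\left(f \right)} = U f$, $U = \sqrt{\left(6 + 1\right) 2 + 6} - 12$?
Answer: $157769 - 30960 \sqrt{5} \approx 88540.0$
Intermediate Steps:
$U = -12 + 2 \sqrt{5}$ ($U = \sqrt{7 \cdot 2 + 6} - 12 = \sqrt{14 + 6} - 12 = \sqrt{20} - 12 = 2 \sqrt{5} - 12 = -12 + 2 \sqrt{5} \approx -7.5279$)
$N{\left(f \right)} = 5 - f \left(-12 + 2 \sqrt{5}\right)$ ($N{\left(f \right)} = 5 - \left(-12 + 2 \sqrt{5}\right) f = 5 - f \left(-12 + 2 \sqrt{5}\right)$)
$\left(142 + N{\left(20 \right)}\right)^{2} = \left(142 + \left(5 + 2 \cdot 20 \left(6 - \sqrt{5}\right)\right)\right)^{2} = \left(142 + \left(5 + \left(240 - 40 \sqrt{5}\right)\right)\right)^{2} = \left(142 + \left(245 - 40 \sqrt{5}\right)\right)^{2} = \left(387 - 40 \sqrt{5}\right)^{2}$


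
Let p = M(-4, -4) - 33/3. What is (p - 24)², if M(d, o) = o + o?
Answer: 1849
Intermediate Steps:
M(d, o) = 2*o
p = -19 (p = 2*(-4) - 33/3 = -8 - 33*⅓ = -8 - 11 = -19)
(p - 24)² = (-19 - 24)² = (-43)² = 1849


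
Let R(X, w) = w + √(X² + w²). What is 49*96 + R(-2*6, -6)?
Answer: 4698 + 6*√5 ≈ 4711.4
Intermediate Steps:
49*96 + R(-2*6, -6) = 49*96 + (-6 + √((-2*6)² + (-6)²)) = 4704 + (-6 + √((-12)² + 36)) = 4704 + (-6 + √(144 + 36)) = 4704 + (-6 + √180) = 4704 + (-6 + 6*√5) = 4698 + 6*√5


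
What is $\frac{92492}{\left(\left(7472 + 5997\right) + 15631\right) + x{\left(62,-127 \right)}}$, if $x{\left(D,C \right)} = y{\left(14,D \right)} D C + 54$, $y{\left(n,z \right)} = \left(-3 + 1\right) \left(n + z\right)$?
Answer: $\frac{46246}{613001} \approx 0.075442$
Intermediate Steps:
$y{\left(n,z \right)} = - 2 n - 2 z$ ($y{\left(n,z \right)} = - 2 \left(n + z\right) = - 2 n - 2 z$)
$x{\left(D,C \right)} = 54 + C D \left(-28 - 2 D\right)$ ($x{\left(D,C \right)} = \left(\left(-2\right) 14 - 2 D\right) D C + 54 = \left(-28 - 2 D\right) D C + 54 = D \left(-28 - 2 D\right) C + 54 = C D \left(-28 - 2 D\right) + 54 = 54 + C D \left(-28 - 2 D\right)$)
$\frac{92492}{\left(\left(7472 + 5997\right) + 15631\right) + x{\left(62,-127 \right)}} = \frac{92492}{\left(\left(7472 + 5997\right) + 15631\right) - \left(-54 - 15748 \left(14 + 62\right)\right)} = \frac{92492}{\left(13469 + 15631\right) - \left(-54 - 15748 \cdot 76\right)} = \frac{92492}{29100 + \left(54 + 1196848\right)} = \frac{92492}{29100 + 1196902} = \frac{92492}{1226002} = 92492 \cdot \frac{1}{1226002} = \frac{46246}{613001}$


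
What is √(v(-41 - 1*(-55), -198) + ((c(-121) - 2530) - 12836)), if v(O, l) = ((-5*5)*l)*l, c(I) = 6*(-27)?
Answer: 2*I*√248907 ≈ 997.81*I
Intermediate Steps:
c(I) = -162
v(O, l) = -25*l² (v(O, l) = (-25*l)*l = -25*l²)
√(v(-41 - 1*(-55), -198) + ((c(-121) - 2530) - 12836)) = √(-25*(-198)² + ((-162 - 2530) - 12836)) = √(-25*39204 + (-2692 - 12836)) = √(-980100 - 15528) = √(-995628) = 2*I*√248907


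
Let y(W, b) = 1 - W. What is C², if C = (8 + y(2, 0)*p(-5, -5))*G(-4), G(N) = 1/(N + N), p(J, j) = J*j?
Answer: 289/64 ≈ 4.5156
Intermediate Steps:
G(N) = 1/(2*N)
C = 17/8 (C = (8 + (1 - 1*2)*(-5*(-5)))*((½)/(-4)) = (8 + (1 - 2)*25)*((½)*(-¼)) = (8 - 1*25)*(-⅛) = (8 - 25)*(-⅛) = -17*(-⅛) = 17/8 ≈ 2.1250)
C² = (17/8)² = 289/64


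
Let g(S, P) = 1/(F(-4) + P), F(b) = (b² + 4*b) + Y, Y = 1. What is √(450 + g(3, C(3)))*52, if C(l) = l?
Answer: 26*√1801 ≈ 1103.4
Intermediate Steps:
F(b) = 1 + b² + 4*b (F(b) = (b² + 4*b) + 1 = 1 + b² + 4*b)
g(S, P) = 1/(1 + P) (g(S, P) = 1/((1 + (-4)² + 4*(-4)) + P) = 1/((1 + 16 - 16) + P) = 1/(1 + P))
√(450 + g(3, C(3)))*52 = √(450 + 1/(1 + 3))*52 = √(450 + 1/4)*52 = √(450 + ¼)*52 = √(1801/4)*52 = (√1801/2)*52 = 26*√1801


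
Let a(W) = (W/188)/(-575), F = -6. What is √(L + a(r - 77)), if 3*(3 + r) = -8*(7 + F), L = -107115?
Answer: I*√28163342389809/16215 ≈ 327.28*I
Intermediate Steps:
r = -17/3 (r = -3 + (-8*(7 - 6))/3 = -3 + (-8*1)/3 = -3 + (⅓)*(-8) = -3 - 8/3 = -17/3 ≈ -5.6667)
a(W) = -W/108100 (a(W) = (W*(1/188))*(-1/575) = (W/188)*(-1/575) = -W/108100)
√(L + a(r - 77)) = √(-107115 - (-17/3 - 77)/108100) = √(-107115 - 1/108100*(-248/3)) = √(-107115 + 62/81075) = √(-8684348563/81075) = I*√28163342389809/16215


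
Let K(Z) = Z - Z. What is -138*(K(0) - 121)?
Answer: 16698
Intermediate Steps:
K(Z) = 0
-138*(K(0) - 121) = -138*(0 - 121) = -138*(-121) = 16698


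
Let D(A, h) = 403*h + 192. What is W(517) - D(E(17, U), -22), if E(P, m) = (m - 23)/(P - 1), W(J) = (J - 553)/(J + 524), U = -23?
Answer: 3009866/347 ≈ 8674.0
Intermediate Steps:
W(J) = (-553 + J)/(524 + J)
E(P, m) = (-23 + m)/(-1 + P)
D(A, h) = 192 + 403*h
W(517) - D(E(17, U), -22) = (-553 + 517)/(524 + 517) - (192 + 403*(-22)) = -36/1041 - (192 - 8866) = (1/1041)*(-36) - 1*(-8674) = -12/347 + 8674 = 3009866/347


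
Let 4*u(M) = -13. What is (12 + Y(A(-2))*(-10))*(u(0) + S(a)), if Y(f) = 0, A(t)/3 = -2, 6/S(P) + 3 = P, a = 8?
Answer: -123/5 ≈ -24.600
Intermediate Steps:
S(P) = 6/(-3 + P)
A(t) = -6 (A(t) = 3*(-2) = -6)
u(M) = -13/4 (u(M) = (1/4)*(-13) = -13/4)
(12 + Y(A(-2))*(-10))*(u(0) + S(a)) = (12 + 0*(-10))*(-13/4 + 6/(-3 + 8)) = (12 + 0)*(-13/4 + 6/5) = 12*(-13/4 + 6*(1/5)) = 12*(-13/4 + 6/5) = 12*(-41/20) = -123/5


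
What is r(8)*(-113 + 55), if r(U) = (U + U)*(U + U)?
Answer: -14848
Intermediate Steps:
r(U) = 4*U² (r(U) = (2*U)*(2*U) = 4*U²)
r(8)*(-113 + 55) = (4*8²)*(-113 + 55) = (4*64)*(-58) = 256*(-58) = -14848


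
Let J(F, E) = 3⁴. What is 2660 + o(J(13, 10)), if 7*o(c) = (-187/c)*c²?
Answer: 3473/7 ≈ 496.14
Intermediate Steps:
J(F, E) = 81
o(c) = -187*c/7 (o(c) = ((-187/c)*c²)/7 = (-187*c)/7 = -187*c/7)
2660 + o(J(13, 10)) = 2660 - 187/7*81 = 2660 - 15147/7 = 3473/7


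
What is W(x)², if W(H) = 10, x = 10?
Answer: 100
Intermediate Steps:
W(x)² = 10² = 100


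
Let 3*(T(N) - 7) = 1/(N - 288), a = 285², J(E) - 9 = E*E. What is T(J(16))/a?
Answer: 482/5604525 ≈ 8.6002e-5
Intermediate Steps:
J(E) = 9 + E² (J(E) = 9 + E*E = 9 + E²)
a = 81225
T(N) = 7 + 1/(3*(-288 + N)) (T(N) = 7 + 1/(3*(N - 288)) = 7 + 1/(3*(-288 + N)))
T(J(16))/a = ((-6047 + 21*(9 + 16²))/(3*(-288 + (9 + 16²))))/81225 = ((-6047 + 21*(9 + 256))/(3*(-288 + (9 + 256))))*(1/81225) = ((-6047 + 21*265)/(3*(-288 + 265)))*(1/81225) = ((⅓)*(-6047 + 5565)/(-23))*(1/81225) = ((⅓)*(-1/23)*(-482))*(1/81225) = (482/69)*(1/81225) = 482/5604525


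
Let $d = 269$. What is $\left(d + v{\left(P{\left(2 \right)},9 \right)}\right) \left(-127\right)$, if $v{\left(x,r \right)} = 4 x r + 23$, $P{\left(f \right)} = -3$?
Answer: $-23368$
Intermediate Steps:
$v{\left(x,r \right)} = 23 + 4 r x$ ($v{\left(x,r \right)} = 4 r x + 23 = 23 + 4 r x$)
$\left(d + v{\left(P{\left(2 \right)},9 \right)}\right) \left(-127\right) = \left(269 + \left(23 + 4 \cdot 9 \left(-3\right)\right)\right) \left(-127\right) = \left(269 + \left(23 - 108\right)\right) \left(-127\right) = \left(269 - 85\right) \left(-127\right) = 184 \left(-127\right) = -23368$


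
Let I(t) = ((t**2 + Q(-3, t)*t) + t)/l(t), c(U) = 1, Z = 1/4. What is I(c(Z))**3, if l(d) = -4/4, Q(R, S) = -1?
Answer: -1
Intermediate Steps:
Z = 1/4 (Z = 1*(1/4) = 1/4 ≈ 0.25000)
l(d) = -1 (l(d) = -4*1/4 = -1)
I(t) = -t**2 (I(t) = ((t**2 - t) + t)/(-1) = t**2*(-1) = -t**2)
I(c(Z))**3 = (-1*1**2)**3 = (-1*1)**3 = (-1)**3 = -1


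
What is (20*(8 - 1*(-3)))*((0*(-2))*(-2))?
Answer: 0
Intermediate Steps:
(20*(8 - 1*(-3)))*((0*(-2))*(-2)) = (20*(8 + 3))*(0*(-2)) = (20*11)*0 = 220*0 = 0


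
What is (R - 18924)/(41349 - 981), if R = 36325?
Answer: 17401/40368 ≈ 0.43106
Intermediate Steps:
(R - 18924)/(41349 - 981) = (36325 - 18924)/(41349 - 981) = 17401/40368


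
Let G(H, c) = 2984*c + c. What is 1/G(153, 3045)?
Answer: 1/9089325 ≈ 1.1002e-7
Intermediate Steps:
G(H, c) = 2985*c
1/G(153, 3045) = 1/(2985*3045) = 1/9089325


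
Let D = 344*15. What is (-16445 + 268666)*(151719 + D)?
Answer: 39568178259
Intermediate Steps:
D = 5160
(-16445 + 268666)*(151719 + D) = (-16445 + 268666)*(151719 + 5160) = 252221*156879 = 39568178259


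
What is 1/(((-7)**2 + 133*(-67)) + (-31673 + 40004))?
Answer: -1/531 ≈ -0.0018832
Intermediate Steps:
1/(((-7)**2 + 133*(-67)) + (-31673 + 40004)) = 1/((49 - 8911) + 8331) = 1/(-8862 + 8331) = 1/(-531) = -1/531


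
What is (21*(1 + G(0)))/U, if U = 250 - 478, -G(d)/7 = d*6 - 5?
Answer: -63/19 ≈ -3.3158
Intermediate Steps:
G(d) = 35 - 42*d (G(d) = -7*(d*6 - 5) = -7*(6*d - 5) = -7*(-5 + 6*d) = 35 - 42*d)
U = -228
(21*(1 + G(0)))/U = (21*(1 + (35 - 42*0)))/(-228) = (21*(1 + (35 + 0)))*(-1/228) = (21*(1 + 35))*(-1/228) = (21*36)*(-1/228) = 756*(-1/228) = -63/19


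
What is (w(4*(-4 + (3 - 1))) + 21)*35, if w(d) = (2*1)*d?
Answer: 175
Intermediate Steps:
w(d) = 2*d
(w(4*(-4 + (3 - 1))) + 21)*35 = (2*(4*(-4 + (3 - 1))) + 21)*35 = (2*(4*(-4 + 2)) + 21)*35 = (2*(4*(-2)) + 21)*35 = (2*(-8) + 21)*35 = (-16 + 21)*35 = 5*35 = 175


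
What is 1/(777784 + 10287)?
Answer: 1/788071 ≈ 1.2689e-6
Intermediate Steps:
1/(777784 + 10287) = 1/788071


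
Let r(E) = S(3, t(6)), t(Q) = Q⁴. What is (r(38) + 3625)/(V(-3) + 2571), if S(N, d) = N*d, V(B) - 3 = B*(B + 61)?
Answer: 7513/2400 ≈ 3.1304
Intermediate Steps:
V(B) = 3 + B*(61 + B) (V(B) = 3 + B*(B + 61) = 3 + B*(61 + B))
r(E) = 3888 (r(E) = 3*6⁴ = 3*1296 = 3888)
(r(38) + 3625)/(V(-3) + 2571) = (3888 + 3625)/((3 + (-3)² + 61*(-3)) + 2571) = 7513/((3 + 9 - 183) + 2571) = 7513/(-171 + 2571) = 7513/2400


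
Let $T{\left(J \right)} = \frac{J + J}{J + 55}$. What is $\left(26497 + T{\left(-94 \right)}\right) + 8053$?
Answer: $\frac{1347638}{39} \approx 34555.0$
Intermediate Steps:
$T{\left(J \right)} = \frac{2 J}{55 + J}$
$\left(26497 + T{\left(-94 \right)}\right) + 8053 = \left(26497 + 2 \left(-94\right) \frac{1}{55 - 94}\right) + 8053 = \left(26497 + 2 \left(-94\right) \frac{1}{-39}\right) + 8053 = \left(26497 + 2 \left(-94\right) \left(- \frac{1}{39}\right)\right) + 8053 = \left(26497 + \frac{188}{39}\right) + 8053 = \frac{1033571}{39} + 8053 = \frac{1347638}{39}$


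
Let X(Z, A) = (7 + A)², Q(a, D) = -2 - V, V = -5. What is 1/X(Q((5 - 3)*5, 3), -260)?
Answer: 1/64009 ≈ 1.5623e-5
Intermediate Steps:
Q(a, D) = 3 (Q(a, D) = -2 - 1*(-5) = -2 + 5 = 3)
1/X(Q((5 - 3)*5, 3), -260) = 1/((7 - 260)²) = 1/((-253)²) = 1/64009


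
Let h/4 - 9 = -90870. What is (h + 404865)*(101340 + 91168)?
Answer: 7973873868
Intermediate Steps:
h = -363444 (h = 36 + 4*(-90870) = 36 - 363480 = -363444)
(h + 404865)*(101340 + 91168) = (-363444 + 404865)*(101340 + 91168) = 41421*192508 = 7973873868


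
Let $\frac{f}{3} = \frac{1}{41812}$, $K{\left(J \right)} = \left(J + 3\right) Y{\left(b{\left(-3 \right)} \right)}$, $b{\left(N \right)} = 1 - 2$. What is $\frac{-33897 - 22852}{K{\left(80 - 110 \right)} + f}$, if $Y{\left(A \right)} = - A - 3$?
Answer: $- \frac{2372789188}{2257851} \approx -1050.9$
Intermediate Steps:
$b{\left(N \right)} = -1$ ($b{\left(N \right)} = 1 - 2 = -1$)
$Y{\left(A \right)} = -3 - A$
$K{\left(J \right)} = -6 - 2 J$ ($K{\left(J \right)} = \left(J + 3\right) \left(-3 - -1\right) = \left(3 + J\right) \left(-3 + 1\right) = \left(3 + J\right) \left(-2\right) = -6 - 2 J$)
$f = \frac{3}{41812} \approx 7.175 \cdot 10^{-5}$
$\frac{-33897 - 22852}{K{\left(80 - 110 \right)} + f} = \frac{-33897 - 22852}{\left(-6 - 2 \left(80 - 110\right)\right) + \frac{3}{41812}} = - \frac{56749}{\left(-6 - -60\right) + \frac{3}{41812}} = - \frac{56749}{\left(-6 + 60\right) + \frac{3}{41812}} = - \frac{56749}{54 + \frac{3}{41812}} = - \frac{56749}{\frac{2257851}{41812}} = \left(-56749\right) \frac{41812}{2257851} = - \frac{2372789188}{2257851}$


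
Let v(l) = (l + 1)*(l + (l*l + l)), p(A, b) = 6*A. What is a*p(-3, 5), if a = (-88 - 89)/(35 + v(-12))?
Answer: -3186/1285 ≈ -2.4794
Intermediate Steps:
v(l) = (1 + l)*(l² + 2*l) (v(l) = (1 + l)*(l + (l² + l)) = (1 + l)*(l + (l + l²)) = (1 + l)*(l² + 2*l))
a = 177/1285 (a = (-88 - 89)/(35 - 12*(2 + (-12)² + 3*(-12))) = -177/(35 - 12*(2 + 144 - 36)) = -177/(35 - 12*110) = -177/(35 - 1320) = -177/(-1285) = -177*(-1/1285) = 177/1285 ≈ 0.13774)
a*p(-3, 5) = 177*(6*(-3))/1285 = (177/1285)*(-18) = -3186/1285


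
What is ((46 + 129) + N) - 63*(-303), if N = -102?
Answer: 19162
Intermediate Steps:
((46 + 129) + N) - 63*(-303) = ((46 + 129) - 102) - 63*(-303) = (175 - 102) + 19089 = 73 + 19089 = 19162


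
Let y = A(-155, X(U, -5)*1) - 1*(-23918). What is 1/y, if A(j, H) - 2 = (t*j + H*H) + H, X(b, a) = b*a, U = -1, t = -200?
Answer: 1/54950 ≈ 1.8198e-5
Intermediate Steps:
X(b, a) = a*b
A(j, H) = 2 + H + H² - 200*j (A(j, H) = 2 + ((-200*j + H*H) + H) = 2 + ((-200*j + H²) + H) = 2 + ((H² - 200*j) + H) = 2 + (H + H² - 200*j) = 2 + H + H² - 200*j)
y = 54950 (y = (2 - 5*(-1)*1 + (-5*(-1)*1)² - 200*(-155)) - 1*(-23918) = (2 + 5*1 + (5*1)² + 31000) + 23918 = (2 + 5 + 5² + 31000) + 23918 = (2 + 5 + 25 + 31000) + 23918 = 31032 + 23918 = 54950)
1/y = 1/54950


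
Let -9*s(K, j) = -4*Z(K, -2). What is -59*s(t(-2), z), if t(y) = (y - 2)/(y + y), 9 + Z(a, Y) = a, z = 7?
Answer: 1888/9 ≈ 209.78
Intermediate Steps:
Z(a, Y) = -9 + a
t(y) = (-2 + y)/(2*y) (t(y) = (-2 + y)/((2*y)) = (-2 + y)*(1/(2*y)) = (-2 + y)/(2*y))
s(K, j) = -4 + 4*K/9 (s(K, j) = -(-4)*(-9 + K)/9 = -(36 - 4*K)/9 = -4 + 4*K/9)
-59*s(t(-2), z) = -59*(-4 + 4*((½)*(-2 - 2)/(-2))/9) = -59*(-4 + 4*((½)*(-½)*(-4))/9) = -59*(-4 + (4/9)*1) = -59*(-4 + 4/9) = -59*(-32/9) = 1888/9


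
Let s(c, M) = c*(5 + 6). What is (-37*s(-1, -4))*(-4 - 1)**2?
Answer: 10175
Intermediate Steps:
s(c, M) = 11*c (s(c, M) = c*11 = 11*c)
(-37*s(-1, -4))*(-4 - 1)**2 = (-407*(-1))*(-4 - 1)**2 = -37*(-11)*(-5)**2 = 407*25 = 10175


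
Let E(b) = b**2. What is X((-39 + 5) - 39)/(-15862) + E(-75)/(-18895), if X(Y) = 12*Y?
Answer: -7267173/29971249 ≈ -0.24247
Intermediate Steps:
X((-39 + 5) - 39)/(-15862) + E(-75)/(-18895) = (12*((-39 + 5) - 39))/(-15862) + (-75)**2/(-18895) = (12*(-34 - 39))*(-1/15862) + 5625*(-1/18895) = (12*(-73))*(-1/15862) - 1125/3779 = -876*(-1/15862) - 1125/3779 = 438/7931 - 1125/3779 = -7267173/29971249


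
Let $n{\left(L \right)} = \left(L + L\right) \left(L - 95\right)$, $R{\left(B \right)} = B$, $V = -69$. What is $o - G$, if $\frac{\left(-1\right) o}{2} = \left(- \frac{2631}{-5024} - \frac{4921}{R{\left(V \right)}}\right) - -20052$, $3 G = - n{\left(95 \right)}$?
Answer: $- \frac{6976050755}{173328} \approx -40248.0$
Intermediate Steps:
$n{\left(L \right)} = 2 L \left(-95 + L\right)$
$G = 0$ ($G = \frac{\left(-1\right) 2 \cdot 95 \left(-95 + 95\right)}{3} = \frac{\left(-1\right) 2 \cdot 95 \cdot 0}{3} = \frac{\left(-1\right) 0}{3} = \frac{1}{3} \cdot 0 = 0$)
$o = - \frac{6976050755}{173328}$ ($o = - 2 \left(\left(- \frac{2631}{-5024} - \frac{4921}{-69}\right) - -20052\right) = - 2 \left(\left(\left(-2631\right) \left(- \frac{1}{5024}\right) - - \frac{4921}{69}\right) + 20052\right) = - 2 \left(\left(\frac{2631}{5024} + \frac{4921}{69}\right) + 20052\right) = - 2 \left(\frac{24904643}{346656} + 20052\right) = \left(-2\right) \frac{6976050755}{346656} = - \frac{6976050755}{173328} \approx -40248.0$)
$o - G = - \frac{6976050755}{173328} - 0 = - \frac{6976050755}{173328} + 0 = - \frac{6976050755}{173328}$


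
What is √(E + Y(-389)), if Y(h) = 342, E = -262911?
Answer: I*√262569 ≈ 512.42*I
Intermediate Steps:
√(E + Y(-389)) = √(-262911 + 342) = √(-262569) = I*√262569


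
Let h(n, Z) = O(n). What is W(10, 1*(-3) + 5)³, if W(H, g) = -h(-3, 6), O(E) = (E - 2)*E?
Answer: -3375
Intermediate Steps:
O(E) = E*(-2 + E) (O(E) = (-2 + E)*E = E*(-2 + E))
h(n, Z) = n*(-2 + n)
W(H, g) = -15 (W(H, g) = -(-3)*(-2 - 3) = -(-3)*(-5) = -1*15 = -15)
W(10, 1*(-3) + 5)³ = (-15)³ = -3375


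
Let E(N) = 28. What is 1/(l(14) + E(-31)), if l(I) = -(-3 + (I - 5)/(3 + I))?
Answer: 17/518 ≈ 0.032819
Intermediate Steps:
l(I) = 3 - (-5 + I)/(3 + I) (l(I) = -(-3 + (-5 + I)/(3 + I)) = 3 - (-5 + I)/(3 + I))
1/(l(14) + E(-31)) = 1/(2*(7 + 14)/(3 + 14) + 28) = 1/(2*21/17 + 28) = 1/(2*(1/17)*21 + 28) = 1/(42/17 + 28) = 1/(518/17) = 17/518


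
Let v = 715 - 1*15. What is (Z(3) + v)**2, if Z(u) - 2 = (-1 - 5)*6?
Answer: 443556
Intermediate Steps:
v = 700 (v = 715 - 15 = 700)
Z(u) = -34 (Z(u) = 2 + (-1 - 5)*6 = 2 - 6*6 = 2 - 36 = -34)
(Z(3) + v)**2 = (-34 + 700)**2 = 666**2 = 443556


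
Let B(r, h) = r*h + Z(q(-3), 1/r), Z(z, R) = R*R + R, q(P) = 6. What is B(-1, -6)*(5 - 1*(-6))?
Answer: 66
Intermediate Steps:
Z(z, R) = R + R**2 (Z(z, R) = R**2 + R = R + R**2)
B(r, h) = h*r + (1 + 1/r)/r (B(r, h) = r*h + (1 + 1/r)/r = h*r + (1 + 1/r)/r)
B(-1, -6)*(5 - 1*(-6)) = ((1 - 1 - 6*(-1)**3)/(-1)**2)*(5 - 1*(-6)) = (1*(1 - 1 - 6*(-1)))*(5 + 6) = (1*(1 - 1 + 6))*11 = (1*6)*11 = 6*11 = 66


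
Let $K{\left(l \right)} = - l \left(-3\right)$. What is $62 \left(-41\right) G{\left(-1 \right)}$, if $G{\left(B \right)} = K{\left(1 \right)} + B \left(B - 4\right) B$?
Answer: $5084$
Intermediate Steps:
$K{\left(l \right)} = 3 l$ ($K{\left(l \right)} = - \left(-3\right) l = 3 l$)
$G{\left(B \right)} = 3 + B^{2} \left(-4 + B\right)$ ($G{\left(B \right)} = 3 \cdot 1 + B \left(B - 4\right) B = 3 + B \left(-4 + B\right) B = 3 + B^{2} \left(-4 + B\right)$)
$62 \left(-41\right) G{\left(-1 \right)} = 62 \left(-41\right) \left(3 + \left(-1\right)^{3} - 4 \left(-1\right)^{2}\right) = - 2542 \left(3 - 1 - 4\right) = \left(-2542\right) \left(-2\right) = 5084$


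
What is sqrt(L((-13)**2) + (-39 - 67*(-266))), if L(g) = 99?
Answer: sqrt(17882) ≈ 133.72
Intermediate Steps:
sqrt(L((-13)**2) + (-39 - 67*(-266))) = sqrt(99 + (-39 - 67*(-266))) = sqrt(99 + (-39 + 17822)) = sqrt(99 + 17783) = sqrt(17882)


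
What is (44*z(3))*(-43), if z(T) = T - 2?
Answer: -1892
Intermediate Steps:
z(T) = -2 + T
(44*z(3))*(-43) = (44*(-2 + 3))*(-43) = (44*1)*(-43) = 44*(-43) = -1892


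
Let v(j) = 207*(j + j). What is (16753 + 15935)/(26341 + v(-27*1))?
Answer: 32688/15163 ≈ 2.1558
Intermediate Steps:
v(j) = 414*j (v(j) = 207*(2*j) = 414*j)
(16753 + 15935)/(26341 + v(-27*1)) = (16753 + 15935)/(26341 + 414*(-27*1)) = 32688/(26341 + 414*(-27)) = 32688/(26341 - 11178) = 32688/15163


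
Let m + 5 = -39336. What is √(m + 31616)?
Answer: 5*I*√309 ≈ 87.892*I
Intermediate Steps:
m = -39341 (m = -5 - 39336 = -39341)
√(m + 31616) = √(-39341 + 31616) = √(-7725) = 5*I*√309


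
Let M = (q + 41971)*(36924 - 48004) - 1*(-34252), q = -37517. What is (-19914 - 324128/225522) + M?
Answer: -5563174828366/112761 ≈ -4.9336e+7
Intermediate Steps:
M = -49316068 (M = (-37517 + 41971)*(36924 - 48004) - 1*(-34252) = 4454*(-11080) + 34252 = -49350320 + 34252 = -49316068)
(-19914 - 324128/225522) + M = (-19914 - 324128/225522) - 49316068 = (-19914 - 324128*1/225522) - 49316068 = (-19914 - 162064/112761) - 49316068 = -2245684618/112761 - 49316068 = -5563174828366/112761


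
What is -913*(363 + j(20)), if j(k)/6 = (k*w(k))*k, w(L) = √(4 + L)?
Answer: -331419 - 4382400*√6 ≈ -1.1066e+7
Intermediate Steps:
j(k) = 6*k²*√(4 + k) (j(k) = 6*((k*√(4 + k))*k) = 6*(k²*√(4 + k)) = 6*k²*√(4 + k))
-913*(363 + j(20)) = -913*(363 + 6*20²*√(4 + 20)) = -913*(363 + 6*400*√24) = -913*(363 + 6*400*(2*√6)) = -913*(363 + 4800*√6) = -331419 - 4382400*√6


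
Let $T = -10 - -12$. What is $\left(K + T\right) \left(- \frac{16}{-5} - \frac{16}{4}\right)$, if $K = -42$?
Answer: $32$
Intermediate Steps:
$T = 2$ ($T = -10 + 12 = 2$)
$\left(K + T\right) \left(- \frac{16}{-5} - \frac{16}{4}\right) = \left(-42 + 2\right) \left(- \frac{16}{-5} - \frac{16}{4}\right) = - 40 \left(\left(-16\right) \left(- \frac{1}{5}\right) - 4\right) = - 40 \left(\frac{16}{5} - 4\right) = \left(-40\right) \left(- \frac{4}{5}\right) = 32$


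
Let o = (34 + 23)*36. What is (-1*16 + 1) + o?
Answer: 2037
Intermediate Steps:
o = 2052 (o = 57*36 = 2052)
(-1*16 + 1) + o = (-1*16 + 1) + 2052 = (-16 + 1) + 2052 = -15 + 2052 = 2037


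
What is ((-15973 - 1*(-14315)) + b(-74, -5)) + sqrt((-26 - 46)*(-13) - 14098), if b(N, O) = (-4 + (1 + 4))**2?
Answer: -1657 + I*sqrt(13162) ≈ -1657.0 + 114.73*I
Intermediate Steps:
b(N, O) = 1 (b(N, O) = (-4 + 5)**2 = 1**2 = 1)
((-15973 - 1*(-14315)) + b(-74, -5)) + sqrt((-26 - 46)*(-13) - 14098) = ((-15973 - 1*(-14315)) + 1) + sqrt((-26 - 46)*(-13) - 14098) = ((-15973 + 14315) + 1) + sqrt(-72*(-13) - 14098) = (-1658 + 1) + sqrt(936 - 14098) = -1657 + sqrt(-13162) = -1657 + I*sqrt(13162)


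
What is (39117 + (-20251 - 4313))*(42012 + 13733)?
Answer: 811256985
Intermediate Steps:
(39117 + (-20251 - 4313))*(42012 + 13733) = (39117 - 24564)*55745 = 14553*55745 = 811256985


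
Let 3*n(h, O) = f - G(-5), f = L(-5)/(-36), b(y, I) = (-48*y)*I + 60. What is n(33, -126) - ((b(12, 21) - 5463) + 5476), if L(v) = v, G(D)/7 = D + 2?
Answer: 1299245/108 ≈ 12030.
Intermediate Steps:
G(D) = 14 + 7*D (G(D) = 7*(D + 2) = 7*(2 + D) = 14 + 7*D)
b(y, I) = 60 - 48*I*y (b(y, I) = -48*I*y + 60 = 60 - 48*I*y)
f = 5/36 (f = -5/(-36) = -5*(-1/36) = 5/36 ≈ 0.13889)
n(h, O) = 761/108 (n(h, O) = (5/36 - (14 + 7*(-5)))/3 = (5/36 - (14 - 35))/3 = (5/36 - 1*(-21))/3 = (5/36 + 21)/3 = (⅓)*(761/36) = 761/108)
n(33, -126) - ((b(12, 21) - 5463) + 5476) = 761/108 - (((60 - 48*21*12) - 5463) + 5476) = 761/108 - (((60 - 12096) - 5463) + 5476) = 761/108 - ((-12036 - 5463) + 5476) = 761/108 - (-17499 + 5476) = 761/108 - 1*(-12023) = 761/108 + 12023 = 1299245/108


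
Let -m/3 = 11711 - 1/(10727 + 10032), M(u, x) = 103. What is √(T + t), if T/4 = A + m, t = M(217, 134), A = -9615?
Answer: I*√77089724344901/20759 ≈ 422.95*I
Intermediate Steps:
t = 103
m = -729325944/20759 (m = -3*(11711 - 1/(10727 + 10032)) = -3*(11711 - 1/20759) = -3*243108648/20759 = -729325944/20759 ≈ -35133.)
T = -3715694916/20759 (T = 4*(-9615 - 729325944/20759) = 4*(-928923729/20759) = -3715694916/20759 ≈ -1.7899e+5)
√(T + t) = √(-3715694916/20759 + 103) = √(-3713556739/20759) = I*√77089724344901/20759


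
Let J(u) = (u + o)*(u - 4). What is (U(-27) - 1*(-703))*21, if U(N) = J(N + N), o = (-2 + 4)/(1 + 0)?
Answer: 78099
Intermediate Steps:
o = 2 (o = 2/1 = 2*1 = 2)
J(u) = (-4 + u)*(2 + u) (J(u) = (u + 2)*(u - 4) = (2 + u)*(-4 + u) = (-4 + u)*(2 + u))
U(N) = -8 - 4*N + 4*N² (U(N) = -8 + (N + N)² - 2*(N + N) = -8 + (2*N)² - 4*N = -8 + 4*N² - 4*N = -8 - 4*N + 4*N²)
(U(-27) - 1*(-703))*21 = ((-8 - 4*(-27) + 4*(-27)²) - 1*(-703))*21 = ((-8 + 108 + 4*729) + 703)*21 = ((-8 + 108 + 2916) + 703)*21 = (3016 + 703)*21 = 3719*21 = 78099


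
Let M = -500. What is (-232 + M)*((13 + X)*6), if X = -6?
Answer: -30744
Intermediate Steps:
(-232 + M)*((13 + X)*6) = (-232 - 500)*((13 - 6)*6) = -5124*6 = -732*42 = -30744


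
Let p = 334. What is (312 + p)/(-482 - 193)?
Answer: -646/675 ≈ -0.95704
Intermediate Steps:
(312 + p)/(-482 - 193) = (312 + 334)/(-482 - 193) = 646/(-675) = 646*(-1/675) = -646/675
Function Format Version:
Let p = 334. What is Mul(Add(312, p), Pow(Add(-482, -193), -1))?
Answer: Rational(-646, 675) ≈ -0.95704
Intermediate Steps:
Mul(Add(312, p), Pow(Add(-482, -193), -1)) = Mul(Add(312, 334), Pow(Add(-482, -193), -1)) = Mul(646, Pow(-675, -1)) = Mul(646, Rational(-1, 675)) = Rational(-646, 675)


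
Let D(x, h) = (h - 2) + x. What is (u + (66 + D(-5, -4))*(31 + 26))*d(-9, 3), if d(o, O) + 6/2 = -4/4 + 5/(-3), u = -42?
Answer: -17527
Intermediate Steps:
D(x, h) = -2 + h + x (D(x, h) = (-2 + h) + x = -2 + h + x)
d(o, O) = -17/3 (d(o, O) = -3 + (-4/4 + 5/(-3)) = -3 + (-4*¼ + 5*(-⅓)) = -3 + (-1 - 5/3) = -3 - 8/3 = -17/3)
(u + (66 + D(-5, -4))*(31 + 26))*d(-9, 3) = (-42 + (66 + (-2 - 4 - 5))*(31 + 26))*(-17/3) = (-42 + (66 - 11)*57)*(-17/3) = (-42 + 55*57)*(-17/3) = (-42 + 3135)*(-17/3) = 3093*(-17/3) = -17527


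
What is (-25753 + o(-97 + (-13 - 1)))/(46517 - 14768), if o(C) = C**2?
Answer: -13432/31749 ≈ -0.42307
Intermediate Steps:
(-25753 + o(-97 + (-13 - 1)))/(46517 - 14768) = (-25753 + (-97 + (-13 - 1))**2)/(46517 - 14768) = (-25753 + (-97 - 14)**2)/31749 = (-25753 + (-111)**2)*(1/31749) = (-25753 + 12321)*(1/31749) = -13432*1/31749 = -13432/31749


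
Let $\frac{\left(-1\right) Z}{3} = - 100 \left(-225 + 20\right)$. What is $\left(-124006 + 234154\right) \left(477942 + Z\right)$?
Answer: $45870253416$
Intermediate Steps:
$Z = -61500$ ($Z = - 3 \left(- 100 \left(-225 + 20\right)\right) = - 3 \left(\left(-100\right) \left(-205\right)\right) = \left(-3\right) 20500 = -61500$)
$\left(-124006 + 234154\right) \left(477942 + Z\right) = \left(-124006 + 234154\right) \left(477942 - 61500\right) = 110148 \cdot 416442 = 45870253416$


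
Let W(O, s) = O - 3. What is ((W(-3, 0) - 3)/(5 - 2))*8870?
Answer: -26610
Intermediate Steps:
W(O, s) = -3 + O
((W(-3, 0) - 3)/(5 - 2))*8870 = (((-3 - 3) - 3)/(5 - 2))*8870 = ((-6 - 3)/3)*8870 = -9*⅓*8870 = -3*8870 = -26610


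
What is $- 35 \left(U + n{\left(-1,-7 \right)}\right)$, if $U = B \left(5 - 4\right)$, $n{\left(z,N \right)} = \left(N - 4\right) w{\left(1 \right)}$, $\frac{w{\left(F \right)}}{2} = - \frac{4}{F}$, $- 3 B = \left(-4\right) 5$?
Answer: $- \frac{9940}{3} \approx -3313.3$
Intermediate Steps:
$B = \frac{20}{3}$ ($B = - \frac{\left(-4\right) 5}{3} = \left(- \frac{1}{3}\right) \left(-20\right) = \frac{20}{3} \approx 6.6667$)
$w{\left(F \right)} = - \frac{8}{F}$ ($w{\left(F \right)} = 2 \left(- \frac{4}{F}\right) = - \frac{8}{F}$)
$n{\left(z,N \right)} = 32 - 8 N$ ($n{\left(z,N \right)} = \left(N - 4\right) \left(- \frac{8}{1}\right) = \left(-4 + N\right) \left(\left(-8\right) 1\right) = \left(-4 + N\right) \left(-8\right) = 32 - 8 N$)
$U = \frac{20}{3}$ ($U = \frac{20 \left(5 - 4\right)}{3} = \frac{20}{3} \cdot 1 = \frac{20}{3} \approx 6.6667$)
$- 35 \left(U + n{\left(-1,-7 \right)}\right) = - 35 \left(\frac{20}{3} + \left(32 - -56\right)\right) = - 35 \left(\frac{20}{3} + \left(32 + 56\right)\right) = - 35 \left(\frac{20}{3} + 88\right) = \left(-35\right) \frac{284}{3} = - \frac{9940}{3}$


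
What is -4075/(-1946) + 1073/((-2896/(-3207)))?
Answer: 3354101603/2817808 ≈ 1190.3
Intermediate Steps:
-4075/(-1946) + 1073/((-2896/(-3207))) = -4075*(-1/1946) + 1073/((-2896*(-1/3207))) = 4075/1946 + 1073/(2896/3207) = 4075/1946 + 1073*(3207/2896) = 4075/1946 + 3441111/2896 = 3354101603/2817808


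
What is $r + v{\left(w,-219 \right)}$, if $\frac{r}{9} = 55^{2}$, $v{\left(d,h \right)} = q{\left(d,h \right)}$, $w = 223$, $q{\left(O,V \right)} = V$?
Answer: $27006$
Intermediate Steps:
$v{\left(d,h \right)} = h$
$r = 27225$ ($r = 9 \cdot 55^{2} = 9 \cdot 3025 = 27225$)
$r + v{\left(w,-219 \right)} = 27225 - 219 = 27006$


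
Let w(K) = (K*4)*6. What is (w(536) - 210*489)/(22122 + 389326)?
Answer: -44913/205724 ≈ -0.21832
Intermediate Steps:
w(K) = 24*K (w(K) = (4*K)*6 = 24*K)
(w(536) - 210*489)/(22122 + 389326) = (24*536 - 210*489)/(22122 + 389326) = (12864 - 102690)/411448 = -89826*1/411448 = -44913/205724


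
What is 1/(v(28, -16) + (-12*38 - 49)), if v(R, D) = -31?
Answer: -1/536 ≈ -0.0018657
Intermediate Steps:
1/(v(28, -16) + (-12*38 - 49)) = 1/(-31 + (-12*38 - 49)) = 1/(-31 + (-456 - 49)) = 1/(-31 - 505) = 1/(-536) = -1/536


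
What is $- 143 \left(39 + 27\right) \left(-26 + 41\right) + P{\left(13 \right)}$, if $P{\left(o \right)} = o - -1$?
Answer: $-141556$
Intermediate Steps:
$P{\left(o \right)} = 1 + o$ ($P{\left(o \right)} = o + 1 = 1 + o$)
$- 143 \left(39 + 27\right) \left(-26 + 41\right) + P{\left(13 \right)} = - 143 \left(39 + 27\right) \left(-26 + 41\right) + \left(1 + 13\right) = - 143 \cdot 66 \cdot 15 + 14 = \left(-143\right) 990 + 14 = -141570 + 14 = -141556$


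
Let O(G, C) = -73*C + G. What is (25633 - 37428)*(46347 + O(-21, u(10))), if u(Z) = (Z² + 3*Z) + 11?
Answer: -425009235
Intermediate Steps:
u(Z) = 11 + Z² + 3*Z
O(G, C) = G - 73*C
(25633 - 37428)*(46347 + O(-21, u(10))) = (25633 - 37428)*(46347 + (-21 - 73*(11 + 10² + 3*10))) = -11795*(46347 + (-21 - 73*(11 + 100 + 30))) = -11795*(46347 + (-21 - 73*141)) = -11795*(46347 + (-21 - 10293)) = -11795*(46347 - 10314) = -11795*36033 = -425009235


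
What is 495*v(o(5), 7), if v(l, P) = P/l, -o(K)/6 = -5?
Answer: 231/2 ≈ 115.50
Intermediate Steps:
o(K) = 30 (o(K) = -6*(-5) = 30)
495*v(o(5), 7) = 495*(7/30) = 231/2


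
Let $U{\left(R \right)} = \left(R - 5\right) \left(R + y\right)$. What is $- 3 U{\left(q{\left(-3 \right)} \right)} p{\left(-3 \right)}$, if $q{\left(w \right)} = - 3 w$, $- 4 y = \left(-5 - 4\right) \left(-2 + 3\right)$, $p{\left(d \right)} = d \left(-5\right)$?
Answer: $-2025$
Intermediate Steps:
$p{\left(d \right)} = - 5 d$
$y = \frac{9}{4}$ ($y = - \frac{\left(-5 - 4\right) \left(-2 + 3\right)}{4} = - \frac{\left(-9\right) 1}{4} = \left(- \frac{1}{4}\right) \left(-9\right) = \frac{9}{4} \approx 2.25$)
$U{\left(R \right)} = \left(-5 + R\right) \left(\frac{9}{4} + R\right)$ ($U{\left(R \right)} = \left(R - 5\right) \left(R + \frac{9}{4}\right) = \left(-5 + R\right) \left(\frac{9}{4} + R\right)$)
$- 3 U{\left(q{\left(-3 \right)} \right)} p{\left(-3 \right)} = - 3 \left(- \frac{45}{4} + \left(\left(-3\right) \left(-3\right)\right)^{2} - \frac{11 \left(\left(-3\right) \left(-3\right)\right)}{4}\right) \left(\left(-5\right) \left(-3\right)\right) = - 3 \left(- \frac{45}{4} + 9^{2} - \frac{99}{4}\right) 15 = - 3 \left(- \frac{45}{4} + 81 - \frac{99}{4}\right) 15 = \left(-3\right) 45 \cdot 15 = \left(-135\right) 15 = -2025$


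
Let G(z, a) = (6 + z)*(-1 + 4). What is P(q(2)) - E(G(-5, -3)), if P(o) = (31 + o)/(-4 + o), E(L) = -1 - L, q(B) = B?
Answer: -25/2 ≈ -12.500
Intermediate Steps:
G(z, a) = 18 + 3*z (G(z, a) = (6 + z)*3 = 18 + 3*z)
P(o) = (31 + o)/(-4 + o)
P(q(2)) - E(G(-5, -3)) = (31 + 2)/(-4 + 2) - (-1 - (18 + 3*(-5))) = 33/(-2) - (-1 - (18 - 15)) = -½*33 - (-1 - 1*3) = -33/2 - (-1 - 3) = -33/2 - 1*(-4) = -33/2 + 4 = -25/2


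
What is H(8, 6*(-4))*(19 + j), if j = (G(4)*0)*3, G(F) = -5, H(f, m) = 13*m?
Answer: -5928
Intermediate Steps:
j = 0 (j = -5*0*3 = 0*3 = 0)
H(8, 6*(-4))*(19 + j) = (13*(6*(-4)))*(19 + 0) = (13*(-24))*19 = -312*19 = -5928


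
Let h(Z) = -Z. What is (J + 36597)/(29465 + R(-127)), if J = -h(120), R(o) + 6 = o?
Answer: 36717/29332 ≈ 1.2518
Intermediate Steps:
R(o) = -6 + o
J = 120 (J = -(-1)*120 = -1*(-120) = 120)
(J + 36597)/(29465 + R(-127)) = (120 + 36597)/(29465 + (-6 - 127)) = 36717/(29465 - 133) = 36717/29332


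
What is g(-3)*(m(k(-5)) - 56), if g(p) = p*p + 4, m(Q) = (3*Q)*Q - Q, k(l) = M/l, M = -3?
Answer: -18044/25 ≈ -721.76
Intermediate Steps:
k(l) = -3/l
m(Q) = -Q + 3*Q² (m(Q) = 3*Q² - Q = -Q + 3*Q²)
g(p) = 4 + p² (g(p) = p² + 4 = 4 + p²)
g(-3)*(m(k(-5)) - 56) = (4 + (-3)²)*((-3/(-5))*(-1 + 3*(-3/(-5))) - 56) = (4 + 9)*((-3*(-⅕))*(-1 + 3*(-3*(-⅕))) - 56) = 13*(3*(-1 + 3*(⅗))/5 - 56) = 13*(3*(-1 + 9/5)/5 - 56) = 13*((⅗)*(⅘) - 56) = 13*(12/25 - 56) = 13*(-1388/25) = -18044/25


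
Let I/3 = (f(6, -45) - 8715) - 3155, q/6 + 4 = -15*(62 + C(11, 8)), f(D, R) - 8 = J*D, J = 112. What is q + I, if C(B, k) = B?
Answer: -40164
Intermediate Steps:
f(D, R) = 8 + 112*D
q = -6594 (q = -24 + 6*(-15*(62 + 11)) = -24 + 6*(-15*73) = -24 + 6*(-1095) = -24 - 6570 = -6594)
I = -33570 (I = 3*(((8 + 112*6) - 8715) - 3155) = 3*(((8 + 672) - 8715) - 3155) = 3*((680 - 8715) - 3155) = 3*(-8035 - 3155) = 3*(-11190) = -33570)
q + I = -6594 - 33570 = -40164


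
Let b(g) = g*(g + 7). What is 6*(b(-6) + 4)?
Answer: -12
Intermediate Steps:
b(g) = g*(7 + g)
6*(b(-6) + 4) = 6*(-6*(7 - 6) + 4) = 6*(-6*1 + 4) = 6*(-6 + 4) = 6*(-2) = -12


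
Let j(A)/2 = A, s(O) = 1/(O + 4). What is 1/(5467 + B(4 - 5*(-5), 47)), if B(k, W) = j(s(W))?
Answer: 51/278819 ≈ 0.00018291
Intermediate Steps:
s(O) = 1/(4 + O)
j(A) = 2*A
B(k, W) = 2/(4 + W)
1/(5467 + B(4 - 5*(-5), 47)) = 1/(5467 + 2/(4 + 47)) = 1/(5467 + 2/51) = 1/(278819/51) = 51/278819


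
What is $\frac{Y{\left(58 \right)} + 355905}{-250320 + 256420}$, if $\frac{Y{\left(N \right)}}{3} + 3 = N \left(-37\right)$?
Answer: $\frac{174729}{3050} \approx 57.288$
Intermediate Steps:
$Y{\left(N \right)} = -9 - 111 N$ ($Y{\left(N \right)} = -9 + 3 N \left(-37\right) = -9 + 3 \left(- 37 N\right) = -9 - 111 N$)
$\frac{Y{\left(58 \right)} + 355905}{-250320 + 256420} = \frac{\left(-9 - 6438\right) + 355905}{-250320 + 256420} = \frac{\left(-9 - 6438\right) + 355905}{6100} = \left(-6447 + 355905\right) \frac{1}{6100} = 349458 \cdot \frac{1}{6100} = \frac{174729}{3050}$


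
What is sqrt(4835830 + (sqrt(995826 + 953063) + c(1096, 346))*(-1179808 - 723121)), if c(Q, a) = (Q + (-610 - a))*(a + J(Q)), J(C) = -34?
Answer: sqrt(-83115102890 - 1902929*sqrt(1948889)) ≈ 2.9287e+5*I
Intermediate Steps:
c(Q, a) = (-34 + a)*(-610 + Q - a) (c(Q, a) = (Q + (-610 - a))*(a - 34) = (-610 + Q - a)*(-34 + a) = (-34 + a)*(-610 + Q - a))
sqrt(4835830 + (sqrt(995826 + 953063) + c(1096, 346))*(-1179808 - 723121)) = sqrt(4835830 + (sqrt(995826 + 953063) + (20740 - 1*346**2 - 576*346 - 34*1096 + 1096*346))*(-1179808 - 723121)) = sqrt(4835830 + (sqrt(1948889) + (20740 - 1*119716 - 199296 - 37264 + 379216))*(-1902929)) = sqrt(4835830 + (sqrt(1948889) + (20740 - 119716 - 199296 - 37264 + 379216))*(-1902929)) = sqrt(4835830 + (sqrt(1948889) + 43680)*(-1902929)) = sqrt(4835830 + (43680 + sqrt(1948889))*(-1902929)) = sqrt(4835830 + (-83119938720 - 1902929*sqrt(1948889))) = sqrt(-83115102890 - 1902929*sqrt(1948889))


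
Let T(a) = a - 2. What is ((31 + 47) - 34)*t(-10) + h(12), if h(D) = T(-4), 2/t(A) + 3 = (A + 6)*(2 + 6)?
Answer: -298/35 ≈ -8.5143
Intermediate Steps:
T(a) = -2 + a
t(A) = 2/(45 + 8*A) (t(A) = 2/(-3 + (A + 6)*(2 + 6)) = 2/(-3 + (6 + A)*8) = 2/(-3 + (48 + 8*A)) = 2/(45 + 8*A))
h(D) = -6 (h(D) = -2 - 4 = -6)
((31 + 47) - 34)*t(-10) + h(12) = ((31 + 47) - 34)*(2/(45 + 8*(-10))) - 6 = (78 - 34)*(2/(45 - 80)) - 6 = 44*(2/(-35)) - 6 = 44*(2*(-1/35)) - 6 = 44*(-2/35) - 6 = -88/35 - 6 = -298/35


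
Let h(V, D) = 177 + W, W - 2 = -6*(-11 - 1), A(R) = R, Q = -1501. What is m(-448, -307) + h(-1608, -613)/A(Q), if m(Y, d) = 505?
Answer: 757754/1501 ≈ 504.83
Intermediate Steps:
W = 74 (W = 2 - 6*(-11 - 1) = 2 - 6*(-12) = 2 + 72 = 74)
h(V, D) = 251 (h(V, D) = 177 + 74 = 251)
m(-448, -307) + h(-1608, -613)/A(Q) = 505 + 251/(-1501) = 505 + 251*(-1/1501) = 505 - 251/1501 = 757754/1501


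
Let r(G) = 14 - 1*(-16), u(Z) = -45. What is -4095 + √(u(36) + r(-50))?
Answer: -4095 + I*√15 ≈ -4095.0 + 3.873*I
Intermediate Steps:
r(G) = 30 (r(G) = 14 + 16 = 30)
-4095 + √(u(36) + r(-50)) = -4095 + √(-45 + 30) = -4095 + √(-15) = -4095 + I*√15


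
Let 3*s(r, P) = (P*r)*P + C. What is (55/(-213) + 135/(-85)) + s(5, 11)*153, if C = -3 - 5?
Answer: 110241901/3621 ≈ 30445.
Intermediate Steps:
C = -8
s(r, P) = -8/3 + r*P²/3 (s(r, P) = ((P*r)*P - 8)/3 = (r*P² - 8)/3 = (-8 + r*P²)/3 = -8/3 + r*P²/3)
(55/(-213) + 135/(-85)) + s(5, 11)*153 = (55/(-213) + 135/(-85)) + (-8/3 + (⅓)*5*11²)*153 = (55*(-1/213) + 135*(-1/85)) + (-8/3 + (⅓)*5*121)*153 = (-55/213 - 27/17) + (-8/3 + 605/3)*153 = -6686/3621 + 199*153 = -6686/3621 + 30447 = 110241901/3621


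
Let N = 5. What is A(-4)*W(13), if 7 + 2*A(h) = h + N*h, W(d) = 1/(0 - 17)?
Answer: 31/34 ≈ 0.91177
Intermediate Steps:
W(d) = -1/17 (W(d) = 1/(-17) = -1/17)
A(h) = -7/2 + 3*h (A(h) = -7/2 + (h + 5*h)/2 = -7/2 + (6*h)/2 = -7/2 + 3*h)
A(-4)*W(13) = (-7/2 + 3*(-4))*(-1/17) = (-7/2 - 12)*(-1/17) = -31/2*(-1/17) = 31/34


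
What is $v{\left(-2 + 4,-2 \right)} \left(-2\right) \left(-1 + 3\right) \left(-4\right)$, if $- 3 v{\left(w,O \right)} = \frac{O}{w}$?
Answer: $\frac{16}{3} \approx 5.3333$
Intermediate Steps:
$v{\left(w,O \right)} = - \frac{O}{3 w}$ ($v{\left(w,O \right)} = - \frac{O \frac{1}{w}}{3} = - \frac{O}{3 w}$)
$v{\left(-2 + 4,-2 \right)} \left(-2\right) \left(-1 + 3\right) \left(-4\right) = \left(- \frac{1}{3}\right) \left(-2\right) \frac{1}{-2 + 4} \left(-2\right) \left(-1 + 3\right) \left(-4\right) = \left(- \frac{1}{3}\right) \left(-2\right) \frac{1}{2} \left(-2\right) 2 \left(-4\right) = \left(- \frac{1}{3}\right) \left(-2\right) \frac{1}{2} \left(-2\right) \left(-8\right) = \frac{1}{3} \left(-2\right) \left(-8\right) = \left(- \frac{2}{3}\right) \left(-8\right) = \frac{16}{3}$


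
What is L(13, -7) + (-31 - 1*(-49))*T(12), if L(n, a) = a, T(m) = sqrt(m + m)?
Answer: -7 + 36*sqrt(6) ≈ 81.182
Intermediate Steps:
T(m) = sqrt(2)*sqrt(m) (T(m) = sqrt(2*m) = sqrt(2)*sqrt(m))
L(13, -7) + (-31 - 1*(-49))*T(12) = -7 + (-31 - 1*(-49))*(sqrt(2)*sqrt(12)) = -7 + (-31 + 49)*(sqrt(2)*(2*sqrt(3))) = -7 + 18*(2*sqrt(6)) = -7 + 36*sqrt(6)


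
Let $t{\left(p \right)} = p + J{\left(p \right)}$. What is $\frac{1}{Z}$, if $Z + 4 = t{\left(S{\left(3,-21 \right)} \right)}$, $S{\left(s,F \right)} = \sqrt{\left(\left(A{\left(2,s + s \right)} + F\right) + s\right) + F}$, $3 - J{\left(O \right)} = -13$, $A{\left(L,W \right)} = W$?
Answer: $\frac{4}{59} - \frac{i \sqrt{33}}{177} \approx 0.067797 - 0.032455 i$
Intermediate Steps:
$J{\left(O \right)} = 16$ ($J{\left(O \right)} = 3 - -13 = 3 + 13 = 16$)
$S{\left(s,F \right)} = \sqrt{2 F + 3 s}$ ($S{\left(s,F \right)} = \sqrt{\left(\left(\left(s + s\right) + F\right) + s\right) + F} = \sqrt{\left(\left(2 s + F\right) + s\right) + F} = \sqrt{\left(\left(F + 2 s\right) + s\right) + F} = \sqrt{\left(F + 3 s\right) + F} = \sqrt{2 F + 3 s}$)
$t{\left(p \right)} = 16 + p$ ($t{\left(p \right)} = p + 16 = 16 + p$)
$Z = 12 + i \sqrt{33}$ ($Z = -4 + \left(16 + \sqrt{2 \left(-21\right) + 3 \cdot 3}\right) = -4 + \left(16 + \sqrt{-42 + 9}\right) = -4 + \left(16 + \sqrt{-33}\right) = -4 + \left(16 + i \sqrt{33}\right) = 12 + i \sqrt{33} \approx 12.0 + 5.7446 i$)
$\frac{1}{Z} = \frac{1}{12 + i \sqrt{33}}$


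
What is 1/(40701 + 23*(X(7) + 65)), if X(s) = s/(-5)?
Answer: 5/210819 ≈ 2.3717e-5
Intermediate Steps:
X(s) = -s/5
1/(40701 + 23*(X(7) + 65)) = 1/(40701 + 23*(-⅕*7 + 65)) = 1/(40701 + 23*(-7/5 + 65)) = 1/(40701 + 23*(318/5)) = 1/(40701 + 7314/5) = 1/(210819/5) = 5/210819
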